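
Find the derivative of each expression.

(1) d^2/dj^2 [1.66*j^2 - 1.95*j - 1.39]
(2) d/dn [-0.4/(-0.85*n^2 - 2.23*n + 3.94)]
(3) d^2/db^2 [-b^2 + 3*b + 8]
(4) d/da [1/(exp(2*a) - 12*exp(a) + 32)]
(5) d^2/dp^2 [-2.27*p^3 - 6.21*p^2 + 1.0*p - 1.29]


(1) = 3.32000000000000
(2) = (-0.68*n - 0.892)/(0.85*n^2 + 2.23*n - 3.94)^2
(3) = -2
(4) = 2*(6 - exp(a))*exp(a)/(exp(2*a) - 12*exp(a) + 32)^2
(5) = -13.62*p - 12.42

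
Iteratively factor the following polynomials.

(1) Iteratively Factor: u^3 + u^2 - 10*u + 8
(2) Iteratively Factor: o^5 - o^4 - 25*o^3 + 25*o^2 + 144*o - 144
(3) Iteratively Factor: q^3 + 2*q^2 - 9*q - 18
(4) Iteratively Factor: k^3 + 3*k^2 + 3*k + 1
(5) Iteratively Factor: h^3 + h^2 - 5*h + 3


(1) = (u - 2)*(u^2 + 3*u - 4) = (u - 2)*(u - 1)*(u + 4)
(2) = (o - 3)*(o^4 + 2*o^3 - 19*o^2 - 32*o + 48) = (o - 3)*(o + 3)*(o^3 - o^2 - 16*o + 16) = (o - 3)*(o + 3)*(o + 4)*(o^2 - 5*o + 4) = (o - 3)*(o - 1)*(o + 3)*(o + 4)*(o - 4)
(3) = (q + 2)*(q^2 - 9) = (q + 2)*(q + 3)*(q - 3)
(4) = (k + 1)*(k^2 + 2*k + 1) = (k + 1)^2*(k + 1)
(5) = (h - 1)*(h^2 + 2*h - 3) = (h - 1)*(h + 3)*(h - 1)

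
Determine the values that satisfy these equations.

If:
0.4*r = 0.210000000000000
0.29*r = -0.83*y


Then:
r = 0.52
y = -0.18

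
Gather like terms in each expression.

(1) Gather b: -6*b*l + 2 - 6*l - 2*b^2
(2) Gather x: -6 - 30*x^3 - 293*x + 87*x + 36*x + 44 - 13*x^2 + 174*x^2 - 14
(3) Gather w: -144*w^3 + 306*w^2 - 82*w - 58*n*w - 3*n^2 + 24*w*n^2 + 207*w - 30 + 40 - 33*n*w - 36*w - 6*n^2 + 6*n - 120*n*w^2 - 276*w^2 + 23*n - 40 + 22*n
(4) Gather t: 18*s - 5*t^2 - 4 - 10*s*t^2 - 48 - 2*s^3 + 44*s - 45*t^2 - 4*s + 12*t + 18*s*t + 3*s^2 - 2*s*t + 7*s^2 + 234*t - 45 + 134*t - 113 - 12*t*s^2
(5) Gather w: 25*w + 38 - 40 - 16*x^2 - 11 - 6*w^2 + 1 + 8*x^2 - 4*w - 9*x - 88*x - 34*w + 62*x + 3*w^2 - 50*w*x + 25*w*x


(1) = -2*b^2 - 6*b*l - 6*l + 2
(2) = -30*x^3 + 161*x^2 - 170*x + 24
(3) = -9*n^2 + 51*n - 144*w^3 + w^2*(30 - 120*n) + w*(24*n^2 - 91*n + 89) - 30
(4) = -2*s^3 + 10*s^2 + 58*s + t^2*(-10*s - 50) + t*(-12*s^2 + 16*s + 380) - 210
(5) = -3*w^2 + w*(-25*x - 13) - 8*x^2 - 35*x - 12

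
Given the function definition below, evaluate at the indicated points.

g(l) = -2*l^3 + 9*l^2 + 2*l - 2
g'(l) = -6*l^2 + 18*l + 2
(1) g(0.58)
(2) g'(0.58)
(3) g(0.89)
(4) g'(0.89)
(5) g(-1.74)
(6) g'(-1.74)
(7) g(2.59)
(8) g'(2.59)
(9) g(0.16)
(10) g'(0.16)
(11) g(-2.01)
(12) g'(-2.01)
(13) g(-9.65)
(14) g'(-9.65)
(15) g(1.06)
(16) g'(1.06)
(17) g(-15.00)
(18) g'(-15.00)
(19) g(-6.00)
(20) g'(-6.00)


(1) = 1.80
(2) = 10.42
(3) = 5.50
(4) = 13.27
(5) = 32.30
(6) = -47.49
(7) = 28.80
(8) = 8.37
(9) = -1.46
(10) = 4.73
(11) = 46.58
(12) = -58.42
(13) = 2614.07
(14) = -730.44
(15) = 7.85
(16) = 14.34
(17) = 8743.00
(18) = -1618.00
(19) = 742.00
(20) = -322.00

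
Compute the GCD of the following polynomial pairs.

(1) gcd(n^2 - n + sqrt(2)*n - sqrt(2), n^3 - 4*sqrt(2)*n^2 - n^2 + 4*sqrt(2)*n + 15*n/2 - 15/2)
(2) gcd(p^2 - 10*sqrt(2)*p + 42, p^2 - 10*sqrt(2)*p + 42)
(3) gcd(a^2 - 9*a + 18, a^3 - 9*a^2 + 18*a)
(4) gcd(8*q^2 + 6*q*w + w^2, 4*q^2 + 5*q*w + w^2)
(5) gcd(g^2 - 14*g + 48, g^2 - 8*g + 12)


(1) = gcd((n - 1)*(n + sqrt(2)), (n - 1)*(n - 5*sqrt(2)/2)*(n - 3*sqrt(2)/2)) = n - 1
(2) = p^2 - 10*sqrt(2)*p + 42
(3) = a^2 - 9*a + 18
(4) = gcd((2*q + w)*(4*q + w), (q + w)*(4*q + w)) = 4*q + w
(5) = g - 6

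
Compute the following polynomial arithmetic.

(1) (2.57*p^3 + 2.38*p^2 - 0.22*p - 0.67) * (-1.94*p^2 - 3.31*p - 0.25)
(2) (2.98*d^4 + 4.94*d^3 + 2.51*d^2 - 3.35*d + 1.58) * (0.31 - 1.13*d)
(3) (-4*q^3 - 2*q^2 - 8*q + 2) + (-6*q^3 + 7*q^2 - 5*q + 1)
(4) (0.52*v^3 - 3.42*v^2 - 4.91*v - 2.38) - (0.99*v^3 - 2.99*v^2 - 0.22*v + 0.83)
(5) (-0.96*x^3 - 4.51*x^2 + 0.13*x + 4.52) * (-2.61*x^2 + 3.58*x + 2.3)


(1) = -4.9858*p^5 - 13.1239*p^4 - 8.0935*p^3 + 1.433*p^2 + 2.2727*p + 0.1675
(2) = -3.3674*d^5 - 4.6584*d^4 - 1.3049*d^3 + 4.5636*d^2 - 2.8239*d + 0.4898
(3) = -10*q^3 + 5*q^2 - 13*q + 3
(4) = -0.47*v^3 - 0.43*v^2 - 4.69*v - 3.21
(5) = 2.5056*x^5 + 8.3343*x^4 - 18.6931*x^3 - 21.7048*x^2 + 16.4806*x + 10.396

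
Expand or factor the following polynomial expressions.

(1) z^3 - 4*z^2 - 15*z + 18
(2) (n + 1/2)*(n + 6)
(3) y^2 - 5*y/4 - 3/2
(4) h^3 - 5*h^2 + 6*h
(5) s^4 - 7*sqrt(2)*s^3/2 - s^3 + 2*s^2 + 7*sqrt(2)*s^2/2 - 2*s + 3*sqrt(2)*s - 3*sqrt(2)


(1) = (z - 6)*(z - 1)*(z + 3)
(2) = n^2 + 13*n/2 + 3
(3) = (y - 2)*(y + 3/4)
(4) = h*(h - 3)*(h - 2)
(5) = (s - 1)*(s - 3*sqrt(2))*(s - sqrt(2))*(s + sqrt(2)/2)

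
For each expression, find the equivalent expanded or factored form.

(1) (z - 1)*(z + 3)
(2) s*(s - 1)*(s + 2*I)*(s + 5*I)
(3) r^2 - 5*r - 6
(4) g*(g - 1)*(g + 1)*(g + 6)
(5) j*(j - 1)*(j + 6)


(1) = z^2 + 2*z - 3
(2) = s^4 - s^3 + 7*I*s^3 - 10*s^2 - 7*I*s^2 + 10*s
(3) = (r - 6)*(r + 1)
(4) = g^4 + 6*g^3 - g^2 - 6*g
(5) = j^3 + 5*j^2 - 6*j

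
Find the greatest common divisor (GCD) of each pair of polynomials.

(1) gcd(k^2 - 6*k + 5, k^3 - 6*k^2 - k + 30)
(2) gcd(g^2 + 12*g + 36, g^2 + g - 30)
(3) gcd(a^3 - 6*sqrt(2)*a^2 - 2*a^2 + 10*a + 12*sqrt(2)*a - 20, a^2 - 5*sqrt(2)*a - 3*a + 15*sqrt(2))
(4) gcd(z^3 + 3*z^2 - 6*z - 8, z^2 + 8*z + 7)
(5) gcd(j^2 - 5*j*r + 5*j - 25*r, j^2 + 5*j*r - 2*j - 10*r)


(1) = gcd((k - 5)*(k - 1), (k - 5)*(k - 3)*(k + 2)) = k - 5
(2) = gcd((g + 6)^2, (g - 5)*(g + 6)) = g + 6
(3) = gcd((a - 2)*(a - 5*sqrt(2))*(a - sqrt(2)), (a - 3)*(a - 5*sqrt(2))) = a - 5*sqrt(2)
(4) = gcd((z - 2)*(z + 1)*(z + 4), (z + 1)*(z + 7)) = z + 1
(5) = gcd((j + 5)*(j - 5*r), (j - 2)*(j + 5*r)) = 1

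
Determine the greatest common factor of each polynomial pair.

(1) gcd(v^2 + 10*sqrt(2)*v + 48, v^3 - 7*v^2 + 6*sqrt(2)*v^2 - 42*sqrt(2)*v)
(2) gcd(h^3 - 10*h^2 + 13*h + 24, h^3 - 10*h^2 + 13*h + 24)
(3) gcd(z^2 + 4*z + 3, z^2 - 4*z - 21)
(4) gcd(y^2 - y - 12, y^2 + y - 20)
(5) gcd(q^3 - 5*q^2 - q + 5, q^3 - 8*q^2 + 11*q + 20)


(1) = v + 6*sqrt(2)
(2) = h^3 - 10*h^2 + 13*h + 24
(3) = gcd((z + 1)*(z + 3), (z - 7)*(z + 3)) = z + 3
(4) = y - 4
(5) = gcd((q - 5)*(q - 1)*(q + 1), (q - 5)*(q - 4)*(q + 1)) = q^2 - 4*q - 5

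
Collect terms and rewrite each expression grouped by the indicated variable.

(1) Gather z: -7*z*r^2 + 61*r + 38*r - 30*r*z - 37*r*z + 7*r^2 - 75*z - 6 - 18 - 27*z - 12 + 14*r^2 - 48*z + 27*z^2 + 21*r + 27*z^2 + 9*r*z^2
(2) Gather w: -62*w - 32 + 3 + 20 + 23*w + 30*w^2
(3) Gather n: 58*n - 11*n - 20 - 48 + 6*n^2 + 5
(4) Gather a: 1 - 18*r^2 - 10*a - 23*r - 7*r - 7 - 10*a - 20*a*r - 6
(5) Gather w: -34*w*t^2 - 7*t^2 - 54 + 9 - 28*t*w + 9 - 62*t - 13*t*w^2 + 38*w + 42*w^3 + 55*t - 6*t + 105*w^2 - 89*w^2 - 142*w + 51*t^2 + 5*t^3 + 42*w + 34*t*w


(1) = 21*r^2 + 120*r + z^2*(9*r + 54) + z*(-7*r^2 - 67*r - 150) - 36
(2) = 30*w^2 - 39*w - 9
(3) = 6*n^2 + 47*n - 63
(4) = a*(-20*r - 20) - 18*r^2 - 30*r - 12
(5) = 5*t^3 + 44*t^2 - 13*t + 42*w^3 + w^2*(16 - 13*t) + w*(-34*t^2 + 6*t - 62) - 36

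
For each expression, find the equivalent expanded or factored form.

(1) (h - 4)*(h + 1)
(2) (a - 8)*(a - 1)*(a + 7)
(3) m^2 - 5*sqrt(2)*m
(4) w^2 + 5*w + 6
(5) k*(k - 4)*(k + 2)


(1) = h^2 - 3*h - 4
(2) = a^3 - 2*a^2 - 55*a + 56
(3) = m*(m - 5*sqrt(2))
(4) = (w + 2)*(w + 3)
(5) = k^3 - 2*k^2 - 8*k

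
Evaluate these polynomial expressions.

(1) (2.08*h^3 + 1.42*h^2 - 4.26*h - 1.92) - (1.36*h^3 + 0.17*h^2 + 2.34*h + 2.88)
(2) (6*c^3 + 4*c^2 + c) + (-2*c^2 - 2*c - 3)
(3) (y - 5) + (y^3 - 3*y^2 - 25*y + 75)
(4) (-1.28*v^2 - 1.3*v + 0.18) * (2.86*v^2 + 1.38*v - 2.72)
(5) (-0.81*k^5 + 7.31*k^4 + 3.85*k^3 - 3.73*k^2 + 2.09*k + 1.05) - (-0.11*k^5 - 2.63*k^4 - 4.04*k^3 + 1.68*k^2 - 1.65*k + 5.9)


(1) = 0.72*h^3 + 1.25*h^2 - 6.6*h - 4.8
(2) = 6*c^3 + 2*c^2 - c - 3
(3) = y^3 - 3*y^2 - 24*y + 70
(4) = -3.6608*v^4 - 5.4844*v^3 + 2.2024*v^2 + 3.7844*v - 0.4896
(5) = -0.7*k^5 + 9.94*k^4 + 7.89*k^3 - 5.41*k^2 + 3.74*k - 4.85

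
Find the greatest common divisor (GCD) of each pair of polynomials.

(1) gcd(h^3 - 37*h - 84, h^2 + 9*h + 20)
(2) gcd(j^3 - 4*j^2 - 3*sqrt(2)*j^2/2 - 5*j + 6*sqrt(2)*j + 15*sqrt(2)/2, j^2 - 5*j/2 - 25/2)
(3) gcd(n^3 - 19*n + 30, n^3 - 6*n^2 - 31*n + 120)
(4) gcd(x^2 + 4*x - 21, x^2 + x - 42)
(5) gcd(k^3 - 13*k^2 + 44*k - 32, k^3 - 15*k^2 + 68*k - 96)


(1) = gcd((h - 7)*(h + 3)*(h + 4), (h + 4)*(h + 5)) = h + 4
(2) = j - 5
(3) = n^2 + 2*n - 15
(4) = x + 7
(5) = k^2 - 12*k + 32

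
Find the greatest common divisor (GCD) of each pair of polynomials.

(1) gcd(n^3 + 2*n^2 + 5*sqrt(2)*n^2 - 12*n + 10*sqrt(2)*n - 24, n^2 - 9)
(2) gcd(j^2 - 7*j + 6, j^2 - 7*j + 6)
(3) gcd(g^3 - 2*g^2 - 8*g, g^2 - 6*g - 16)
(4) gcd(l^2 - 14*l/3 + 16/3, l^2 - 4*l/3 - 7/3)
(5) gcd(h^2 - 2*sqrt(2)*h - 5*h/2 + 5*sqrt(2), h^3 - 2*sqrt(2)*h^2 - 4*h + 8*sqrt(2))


(1) = gcd((n + 2)*(n - sqrt(2))*(n + 6*sqrt(2)), (n - 3)*(n + 3)) = 1
(2) = j^2 - 7*j + 6
(3) = gcd(g*(g - 4)*(g + 2), (g - 8)*(g + 2)) = g + 2
(4) = gcd((l - 8/3)*(l - 2), (l - 7/3)*(l + 1)) = 1
(5) = gcd((h - 5/2)*(h - 2*sqrt(2)), (h - 2)*(h + 2)*(h - 2*sqrt(2))) = h - 2*sqrt(2)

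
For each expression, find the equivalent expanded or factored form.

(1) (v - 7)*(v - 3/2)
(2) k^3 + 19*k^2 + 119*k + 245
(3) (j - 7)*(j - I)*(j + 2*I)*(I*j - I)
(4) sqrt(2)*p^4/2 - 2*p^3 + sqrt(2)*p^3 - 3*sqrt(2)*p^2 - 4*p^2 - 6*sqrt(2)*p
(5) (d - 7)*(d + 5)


(1) = v^2 - 17*v/2 + 21/2
(2) = (k + 5)*(k + 7)^2
(3) = I*j^4 - j^3 - 8*I*j^3 + 8*j^2 + 9*I*j^2 - 7*j - 16*I*j + 14*I
(4) = p*(p + 2)*(p - 3*sqrt(2))*(sqrt(2)*p/2 + 1)
(5) = d^2 - 2*d - 35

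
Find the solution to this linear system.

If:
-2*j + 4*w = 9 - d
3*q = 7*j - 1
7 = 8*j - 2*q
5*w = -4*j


Then:
d = 472/25
j = 19/10
q = 41/10
w = -38/25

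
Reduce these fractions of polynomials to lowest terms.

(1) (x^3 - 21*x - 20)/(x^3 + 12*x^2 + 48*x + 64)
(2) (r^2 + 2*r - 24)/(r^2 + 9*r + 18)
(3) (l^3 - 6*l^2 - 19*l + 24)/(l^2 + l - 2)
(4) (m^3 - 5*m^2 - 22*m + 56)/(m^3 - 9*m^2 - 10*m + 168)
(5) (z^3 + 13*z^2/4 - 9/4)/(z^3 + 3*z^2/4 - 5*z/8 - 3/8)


(1) = (x^2 - 4*x - 5)/(x^2 + 8*x + 16)
(2) = (r - 4)/(r + 3)
(3) = (l^2 - 5*l - 24)/(l + 2)
(4) = (m - 2)/(m - 6)
(5) = (2*z + 6)/(2*z + 1)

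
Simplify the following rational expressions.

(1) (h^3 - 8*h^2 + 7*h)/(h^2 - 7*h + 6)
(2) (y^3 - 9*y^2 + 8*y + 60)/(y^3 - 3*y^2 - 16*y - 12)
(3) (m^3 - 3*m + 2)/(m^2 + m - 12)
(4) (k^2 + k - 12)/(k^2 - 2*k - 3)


(1) = (h^2 - 7*h)/(h - 6)
(2) = (y - 5)/(y + 1)
(3) = (m^3 - 3*m + 2)/(m^2 + m - 12)
(4) = (k + 4)/(k + 1)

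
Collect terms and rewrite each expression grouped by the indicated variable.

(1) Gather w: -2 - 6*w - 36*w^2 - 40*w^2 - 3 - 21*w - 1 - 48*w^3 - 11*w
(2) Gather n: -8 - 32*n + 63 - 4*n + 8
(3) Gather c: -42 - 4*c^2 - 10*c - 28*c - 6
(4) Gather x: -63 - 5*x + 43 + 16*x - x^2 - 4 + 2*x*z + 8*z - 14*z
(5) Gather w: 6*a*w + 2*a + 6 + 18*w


(1) = -48*w^3 - 76*w^2 - 38*w - 6
(2) = 63 - 36*n
(3) = -4*c^2 - 38*c - 48
(4) = -x^2 + x*(2*z + 11) - 6*z - 24
(5) = 2*a + w*(6*a + 18) + 6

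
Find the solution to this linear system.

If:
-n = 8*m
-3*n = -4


Then:
m = -1/6
n = 4/3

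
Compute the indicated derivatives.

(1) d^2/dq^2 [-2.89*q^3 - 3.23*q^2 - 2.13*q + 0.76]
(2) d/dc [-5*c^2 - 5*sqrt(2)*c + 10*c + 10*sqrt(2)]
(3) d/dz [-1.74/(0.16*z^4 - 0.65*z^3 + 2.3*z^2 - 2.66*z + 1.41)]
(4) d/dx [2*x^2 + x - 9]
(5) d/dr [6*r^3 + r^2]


(1) = -17.34*q - 6.46
(2) = -10*c - 5*sqrt(2) + 10
(3) = (1.1136*z^3 - 3.393*z^2 + 8.004*z - 4.6284)/(0.16*z^4 - 0.65*z^3 + 2.3*z^2 - 2.66*z + 1.41)^2
(4) = 4*x + 1
(5) = 2*r*(9*r + 1)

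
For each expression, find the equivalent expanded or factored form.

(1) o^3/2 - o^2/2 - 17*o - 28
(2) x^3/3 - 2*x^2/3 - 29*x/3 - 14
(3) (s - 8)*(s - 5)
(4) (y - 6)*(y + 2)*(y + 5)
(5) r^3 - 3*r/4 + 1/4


(1) = (o/2 + 1)*(o - 7)*(o + 4)
(2) = (x/3 + 1)*(x - 7)*(x + 2)
(3) = s^2 - 13*s + 40
(4) = y^3 + y^2 - 32*y - 60
(5) = (r - 1/2)^2*(r + 1)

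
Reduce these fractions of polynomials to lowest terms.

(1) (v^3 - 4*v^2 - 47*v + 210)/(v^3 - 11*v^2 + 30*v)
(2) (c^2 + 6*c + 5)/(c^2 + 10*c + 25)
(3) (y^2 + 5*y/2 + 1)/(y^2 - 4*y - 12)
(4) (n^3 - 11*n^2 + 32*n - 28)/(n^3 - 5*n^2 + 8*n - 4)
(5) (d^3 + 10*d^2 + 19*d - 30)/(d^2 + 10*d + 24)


(1) = (v + 7)/v
(2) = (c + 1)/(c + 5)
(3) = (2*y + 1)/(2*y - 12)
(4) = (n - 7)/(n - 1)
(5) = (d^2 + 4*d - 5)/(d + 4)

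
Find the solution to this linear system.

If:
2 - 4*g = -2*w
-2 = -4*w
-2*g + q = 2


Then:
g = 3/4
q = 7/2
w = 1/2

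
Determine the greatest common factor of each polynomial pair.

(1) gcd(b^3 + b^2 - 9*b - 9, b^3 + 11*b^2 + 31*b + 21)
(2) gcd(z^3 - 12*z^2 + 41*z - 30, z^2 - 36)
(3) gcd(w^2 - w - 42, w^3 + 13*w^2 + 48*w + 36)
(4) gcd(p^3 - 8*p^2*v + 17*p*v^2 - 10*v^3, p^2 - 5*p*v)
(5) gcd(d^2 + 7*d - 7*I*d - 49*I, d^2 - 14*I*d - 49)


(1) = gcd((b - 3)*(b + 1)*(b + 3), (b + 1)*(b + 3)*(b + 7)) = b^2 + 4*b + 3
(2) = z - 6
(3) = w + 6
(4) = p - 5*v
(5) = gcd((d + 7)*(d - 7*I), (d - 7*I)^2) = d - 7*I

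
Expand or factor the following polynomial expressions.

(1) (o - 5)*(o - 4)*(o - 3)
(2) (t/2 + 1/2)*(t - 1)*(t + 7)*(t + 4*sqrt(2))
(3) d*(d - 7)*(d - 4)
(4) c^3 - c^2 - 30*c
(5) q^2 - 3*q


(1) = o^3 - 12*o^2 + 47*o - 60
(2) = t^4/2 + 2*sqrt(2)*t^3 + 7*t^3/2 - t^2/2 + 14*sqrt(2)*t^2 - 7*t/2 - 2*sqrt(2)*t - 14*sqrt(2)
(3) = d^3 - 11*d^2 + 28*d
(4) = c*(c - 6)*(c + 5)
(5) = q*(q - 3)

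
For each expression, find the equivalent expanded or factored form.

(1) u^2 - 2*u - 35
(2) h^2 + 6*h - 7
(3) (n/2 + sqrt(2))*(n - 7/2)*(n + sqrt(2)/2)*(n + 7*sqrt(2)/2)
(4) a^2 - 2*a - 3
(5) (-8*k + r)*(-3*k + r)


(1) = (u - 7)*(u + 5)
(2) = (h - 1)*(h + 7)
(3) = n^4/2 - 7*n^3/4 + 3*sqrt(2)*n^3 - 21*sqrt(2)*n^2/2 + 39*n^2/4 - 273*n/8 + 7*sqrt(2)*n/2 - 49*sqrt(2)/4
(4) = (a - 3)*(a + 1)
(5) = 24*k^2 - 11*k*r + r^2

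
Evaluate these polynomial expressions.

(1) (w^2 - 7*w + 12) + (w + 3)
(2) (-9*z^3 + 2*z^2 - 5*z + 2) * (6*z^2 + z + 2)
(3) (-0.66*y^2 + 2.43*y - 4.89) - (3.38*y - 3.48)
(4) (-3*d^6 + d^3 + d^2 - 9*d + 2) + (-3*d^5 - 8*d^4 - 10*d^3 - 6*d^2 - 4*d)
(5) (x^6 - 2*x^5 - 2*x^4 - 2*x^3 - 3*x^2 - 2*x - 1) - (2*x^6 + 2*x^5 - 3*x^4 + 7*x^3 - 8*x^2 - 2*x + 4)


(1) = w^2 - 6*w + 15
(2) = -54*z^5 + 3*z^4 - 46*z^3 + 11*z^2 - 8*z + 4
(3) = -0.66*y^2 - 0.95*y - 1.41
(4) = -3*d^6 - 3*d^5 - 8*d^4 - 9*d^3 - 5*d^2 - 13*d + 2
(5) = -x^6 - 4*x^5 + x^4 - 9*x^3 + 5*x^2 - 5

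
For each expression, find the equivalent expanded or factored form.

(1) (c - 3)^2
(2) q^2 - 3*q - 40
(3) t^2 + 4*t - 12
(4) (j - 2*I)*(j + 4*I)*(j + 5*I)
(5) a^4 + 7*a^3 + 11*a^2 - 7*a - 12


(1) = c^2 - 6*c + 9
(2) = (q - 8)*(q + 5)
(3) = (t - 2)*(t + 6)
(4) = j^3 + 7*I*j^2 - 2*j + 40*I
(5) = (a - 1)*(a + 1)*(a + 3)*(a + 4)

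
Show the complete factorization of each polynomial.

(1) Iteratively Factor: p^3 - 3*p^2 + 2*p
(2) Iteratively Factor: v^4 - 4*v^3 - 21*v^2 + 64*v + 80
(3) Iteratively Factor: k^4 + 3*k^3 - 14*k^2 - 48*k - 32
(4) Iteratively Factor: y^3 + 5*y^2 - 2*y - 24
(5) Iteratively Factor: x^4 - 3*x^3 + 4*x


(1) = (p - 2)*(p^2 - p) = (p - 2)*(p - 1)*(p)
(2) = (v + 4)*(v^3 - 8*v^2 + 11*v + 20) = (v - 4)*(v + 4)*(v^2 - 4*v - 5) = (v - 4)*(v + 1)*(v + 4)*(v - 5)
(3) = (k + 4)*(k^3 - k^2 - 10*k - 8) = (k + 1)*(k + 4)*(k^2 - 2*k - 8) = (k + 1)*(k + 2)*(k + 4)*(k - 4)
(4) = (y + 3)*(y^2 + 2*y - 8) = (y - 2)*(y + 3)*(y + 4)
(5) = (x - 2)*(x^3 - x^2 - 2*x) = (x - 2)^2*(x^2 + x) = (x - 2)^2*(x + 1)*(x)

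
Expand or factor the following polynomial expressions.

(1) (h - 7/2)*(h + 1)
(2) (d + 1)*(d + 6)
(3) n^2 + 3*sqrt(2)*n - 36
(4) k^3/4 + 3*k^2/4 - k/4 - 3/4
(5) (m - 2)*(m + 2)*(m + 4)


(1) = h^2 - 5*h/2 - 7/2
(2) = d^2 + 7*d + 6
(3) = (n - 3*sqrt(2))*(n + 6*sqrt(2))
(4) = (k/4 + 1/4)*(k - 1)*(k + 3)
(5) = m^3 + 4*m^2 - 4*m - 16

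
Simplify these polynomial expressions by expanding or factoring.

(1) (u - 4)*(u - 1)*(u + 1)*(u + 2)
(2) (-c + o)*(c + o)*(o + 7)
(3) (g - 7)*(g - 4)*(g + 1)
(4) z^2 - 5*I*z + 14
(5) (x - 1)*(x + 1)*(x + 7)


(1) = u^4 - 2*u^3 - 9*u^2 + 2*u + 8
(2) = -c^2*o - 7*c^2 + o^3 + 7*o^2
(3) = g^3 - 10*g^2 + 17*g + 28
(4) = (z - 7*I)*(z + 2*I)
(5) = x^3 + 7*x^2 - x - 7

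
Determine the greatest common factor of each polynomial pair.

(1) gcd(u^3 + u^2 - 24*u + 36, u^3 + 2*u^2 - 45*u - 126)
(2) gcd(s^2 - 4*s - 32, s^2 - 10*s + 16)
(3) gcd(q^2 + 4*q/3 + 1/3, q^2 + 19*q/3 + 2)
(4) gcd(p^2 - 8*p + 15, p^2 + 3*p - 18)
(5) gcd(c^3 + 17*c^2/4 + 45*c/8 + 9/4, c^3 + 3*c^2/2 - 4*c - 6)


(1) = gcd((u - 3)*(u - 2)*(u + 6), (u - 7)*(u + 3)*(u + 6)) = u + 6
(2) = gcd((s - 8)*(s + 4), (s - 8)*(s - 2)) = s - 8
(3) = gcd((q + 1/3)*(q + 1), (q + 1/3)*(q + 6)) = q + 1/3
(4) = p - 3
(5) = c^2 + 7*c/2 + 3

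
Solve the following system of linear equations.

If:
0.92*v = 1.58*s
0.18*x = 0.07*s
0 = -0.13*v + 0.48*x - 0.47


Then:
s = -12.84
v = -22.06
x = -4.99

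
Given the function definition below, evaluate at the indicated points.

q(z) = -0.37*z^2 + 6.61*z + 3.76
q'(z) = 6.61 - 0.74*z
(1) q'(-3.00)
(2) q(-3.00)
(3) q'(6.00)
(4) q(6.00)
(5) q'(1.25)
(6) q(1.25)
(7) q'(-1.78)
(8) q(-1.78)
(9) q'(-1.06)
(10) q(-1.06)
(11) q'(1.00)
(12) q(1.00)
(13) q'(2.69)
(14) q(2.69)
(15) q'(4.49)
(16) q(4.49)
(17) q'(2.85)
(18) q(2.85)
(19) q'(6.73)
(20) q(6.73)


(1) = 8.83
(2) = -19.40
(3) = 2.17
(4) = 30.10
(5) = 5.69
(6) = 11.44
(7) = 7.93
(8) = -9.18
(9) = 7.39
(10) = -3.66
(11) = 5.87
(12) = 10.00
(13) = 4.62
(14) = 18.86
(15) = 3.29
(16) = 25.98
(17) = 4.50
(18) = 19.59
(19) = 1.63
(20) = 31.49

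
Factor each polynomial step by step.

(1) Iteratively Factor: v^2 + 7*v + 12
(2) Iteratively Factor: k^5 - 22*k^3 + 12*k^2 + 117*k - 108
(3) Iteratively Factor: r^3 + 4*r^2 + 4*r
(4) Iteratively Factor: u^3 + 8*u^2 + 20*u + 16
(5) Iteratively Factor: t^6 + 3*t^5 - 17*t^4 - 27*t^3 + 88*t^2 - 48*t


(1) = (v + 4)*(v + 3)
(2) = (k - 1)*(k^4 + k^3 - 21*k^2 - 9*k + 108) = (k - 1)*(k + 4)*(k^3 - 3*k^2 - 9*k + 27) = (k - 1)*(k + 3)*(k + 4)*(k^2 - 6*k + 9) = (k - 3)*(k - 1)*(k + 3)*(k + 4)*(k - 3)
(3) = (r + 2)*(r^2 + 2*r) = r*(r + 2)*(r + 2)
(4) = (u + 2)*(u^2 + 6*u + 8) = (u + 2)^2*(u + 4)
(5) = (t + 4)*(t^5 - t^4 - 13*t^3 + 25*t^2 - 12*t) = t*(t + 4)*(t^4 - t^3 - 13*t^2 + 25*t - 12) = t*(t - 1)*(t + 4)*(t^3 - 13*t + 12) = t*(t - 1)^2*(t + 4)*(t^2 + t - 12) = t*(t - 3)*(t - 1)^2*(t + 4)*(t + 4)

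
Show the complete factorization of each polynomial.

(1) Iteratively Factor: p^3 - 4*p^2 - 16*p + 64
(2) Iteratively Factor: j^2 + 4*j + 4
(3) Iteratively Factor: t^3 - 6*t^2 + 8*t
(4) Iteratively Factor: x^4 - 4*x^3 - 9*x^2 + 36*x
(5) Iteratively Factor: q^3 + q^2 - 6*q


(1) = (p - 4)*(p^2 - 16) = (p - 4)*(p + 4)*(p - 4)
(2) = (j + 2)*(j + 2)
(3) = (t)*(t^2 - 6*t + 8) = t*(t - 4)*(t - 2)
(4) = (x - 4)*(x^3 - 9*x) = x*(x - 4)*(x^2 - 9) = x*(x - 4)*(x + 3)*(x - 3)
(5) = (q - 2)*(q^2 + 3*q) = q*(q - 2)*(q + 3)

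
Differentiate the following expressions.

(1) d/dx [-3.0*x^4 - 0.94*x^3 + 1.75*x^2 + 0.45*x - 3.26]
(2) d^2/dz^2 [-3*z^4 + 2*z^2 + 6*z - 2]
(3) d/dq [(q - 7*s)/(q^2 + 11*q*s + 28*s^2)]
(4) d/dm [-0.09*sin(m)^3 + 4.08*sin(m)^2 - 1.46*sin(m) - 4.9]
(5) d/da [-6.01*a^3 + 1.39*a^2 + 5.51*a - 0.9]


(1) = -12.0*x^3 - 2.82*x^2 + 3.5*x + 0.45
(2) = 4 - 36*z^2
(3) = (q^2 + 11*q*s + 28*s^2 - (q - 7*s)*(2*q + 11*s))/(q^2 + 11*q*s + 28*s^2)^2
(4) = (-0.27*sin(m)^2 + 8.16*sin(m) - 1.46)*cos(m)
(5) = -18.03*a^2 + 2.78*a + 5.51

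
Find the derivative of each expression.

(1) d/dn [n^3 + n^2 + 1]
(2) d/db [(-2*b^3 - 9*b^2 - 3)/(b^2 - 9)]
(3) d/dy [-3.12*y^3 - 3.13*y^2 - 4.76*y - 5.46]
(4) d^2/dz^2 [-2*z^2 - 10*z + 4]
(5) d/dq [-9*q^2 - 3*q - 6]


(1) = n*(3*n + 2)
(2) = 2*b*(-b^3 + 27*b + 84)/(b^4 - 18*b^2 + 81)
(3) = -9.36*y^2 - 6.26*y - 4.76
(4) = -4
(5) = -18*q - 3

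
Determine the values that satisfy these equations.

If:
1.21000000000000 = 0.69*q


Then:
q = 1.75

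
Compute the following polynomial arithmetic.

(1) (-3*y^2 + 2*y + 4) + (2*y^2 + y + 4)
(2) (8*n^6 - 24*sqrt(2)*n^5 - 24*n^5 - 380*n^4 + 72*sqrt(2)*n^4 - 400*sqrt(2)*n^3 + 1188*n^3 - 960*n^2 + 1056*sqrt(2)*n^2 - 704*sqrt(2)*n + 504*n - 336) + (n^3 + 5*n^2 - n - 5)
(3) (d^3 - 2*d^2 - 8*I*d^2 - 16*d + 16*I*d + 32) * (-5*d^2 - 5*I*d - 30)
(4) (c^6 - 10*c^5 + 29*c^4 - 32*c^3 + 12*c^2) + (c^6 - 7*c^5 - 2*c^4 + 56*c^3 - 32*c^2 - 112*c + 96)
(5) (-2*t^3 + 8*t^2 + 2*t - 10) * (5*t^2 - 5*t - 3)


(1) = -y^2 + 3*y + 8
(2) = 8*n^6 - 24*sqrt(2)*n^5 - 24*n^5 - 380*n^4 + 72*sqrt(2)*n^4 - 400*sqrt(2)*n^3 + 1189*n^3 - 955*n^2 + 1056*sqrt(2)*n^2 - 704*sqrt(2)*n + 503*n - 341
(3) = -5*d^5 + 10*d^4 + 35*I*d^4 + 10*d^3 - 70*I*d^3 - 20*d^2 + 320*I*d^2 + 480*d - 640*I*d - 960
(4) = 2*c^6 - 17*c^5 + 27*c^4 + 24*c^3 - 20*c^2 - 112*c + 96
(5) = -10*t^5 + 50*t^4 - 24*t^3 - 84*t^2 + 44*t + 30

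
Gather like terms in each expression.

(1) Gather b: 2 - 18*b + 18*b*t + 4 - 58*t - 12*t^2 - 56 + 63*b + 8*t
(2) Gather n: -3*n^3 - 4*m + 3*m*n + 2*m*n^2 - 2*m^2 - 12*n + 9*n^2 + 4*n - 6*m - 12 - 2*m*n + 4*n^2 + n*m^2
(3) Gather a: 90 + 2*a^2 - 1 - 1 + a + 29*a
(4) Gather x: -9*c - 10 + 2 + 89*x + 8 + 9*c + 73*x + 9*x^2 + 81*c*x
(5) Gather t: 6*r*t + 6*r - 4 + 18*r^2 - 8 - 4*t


(1) = b*(18*t + 45) - 12*t^2 - 50*t - 50
(2) = -2*m^2 - 10*m - 3*n^3 + n^2*(2*m + 13) + n*(m^2 + m - 8) - 12
(3) = 2*a^2 + 30*a + 88
(4) = 9*x^2 + x*(81*c + 162)
(5) = 18*r^2 + 6*r + t*(6*r - 4) - 12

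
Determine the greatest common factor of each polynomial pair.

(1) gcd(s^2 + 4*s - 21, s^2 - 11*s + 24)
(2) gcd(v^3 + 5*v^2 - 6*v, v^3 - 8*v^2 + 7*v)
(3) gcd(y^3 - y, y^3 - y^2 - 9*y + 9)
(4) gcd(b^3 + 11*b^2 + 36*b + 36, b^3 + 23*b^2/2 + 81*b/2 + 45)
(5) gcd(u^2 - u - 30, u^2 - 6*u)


(1) = gcd((s - 3)*(s + 7), (s - 8)*(s - 3)) = s - 3
(2) = v^2 - v
(3) = y - 1
(4) = b^2 + 9*b + 18
(5) = u - 6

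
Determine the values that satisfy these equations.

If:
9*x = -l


Then:
l = -9*x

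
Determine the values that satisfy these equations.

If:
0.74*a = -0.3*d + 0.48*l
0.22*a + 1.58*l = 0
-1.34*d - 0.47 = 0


Then:
a = 0.13
d = -0.35
l = -0.02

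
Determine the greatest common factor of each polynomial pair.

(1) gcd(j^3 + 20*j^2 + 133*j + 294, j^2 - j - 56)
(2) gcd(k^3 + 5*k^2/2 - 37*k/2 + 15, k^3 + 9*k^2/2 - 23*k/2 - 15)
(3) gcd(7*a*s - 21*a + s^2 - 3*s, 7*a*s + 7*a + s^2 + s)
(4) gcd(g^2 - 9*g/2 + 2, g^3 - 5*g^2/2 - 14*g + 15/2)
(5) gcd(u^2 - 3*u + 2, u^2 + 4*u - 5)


(1) = gcd((j + 6)*(j + 7)^2, (j - 8)*(j + 7)) = j + 7
(2) = k^2 + 7*k/2 - 15
(3) = gcd((7*a + s)*(s - 3), (7*a + s)*(s + 1)) = 7*a + s
(4) = g - 1/2
(5) = u - 1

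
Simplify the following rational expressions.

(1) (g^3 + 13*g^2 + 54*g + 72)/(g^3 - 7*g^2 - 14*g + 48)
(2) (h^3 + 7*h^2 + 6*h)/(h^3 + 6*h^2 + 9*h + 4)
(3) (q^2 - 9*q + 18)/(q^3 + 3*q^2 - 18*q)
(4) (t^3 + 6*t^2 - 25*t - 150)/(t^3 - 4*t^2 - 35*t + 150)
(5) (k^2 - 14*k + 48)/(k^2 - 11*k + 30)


(1) = (g^2 + 10*g + 24)/(g^2 - 10*g + 16)
(2) = (h^2 + 6*h)/(h^2 + 5*h + 4)
(3) = (q - 6)/(q^2 + 6*q)
(4) = (t + 5)/(t - 5)
(5) = (k - 8)/(k - 5)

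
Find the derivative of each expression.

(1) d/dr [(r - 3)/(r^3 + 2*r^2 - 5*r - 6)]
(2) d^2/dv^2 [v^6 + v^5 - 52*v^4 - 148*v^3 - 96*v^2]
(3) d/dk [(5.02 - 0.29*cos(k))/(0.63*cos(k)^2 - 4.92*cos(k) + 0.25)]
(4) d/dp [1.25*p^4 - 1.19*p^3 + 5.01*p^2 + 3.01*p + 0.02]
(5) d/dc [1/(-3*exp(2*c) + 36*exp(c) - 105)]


(1) = (r^3 + 2*r^2 - 5*r - (r - 3)*(3*r^2 + 4*r - 5) - 6)/(r^3 + 2*r^2 - 5*r - 6)^2
(2) = 30*v^4 + 20*v^3 - 624*v^2 - 888*v - 192
(3) = (-0.1827*cos(k)^2 + 6.3252*cos(k) - 24.6259)*sin(k)/(0.3969*cos(k)^4 - 6.1992*cos(k)^3 + 24.5214*cos(k)^2 - 2.46*cos(k) + 0.0625)
(4) = 5.0*p^3 - 3.57*p^2 + 10.02*p + 3.01
(5) = 2*(exp(c) - 6)*exp(c)/(3*(exp(2*c) - 12*exp(c) + 35)^2)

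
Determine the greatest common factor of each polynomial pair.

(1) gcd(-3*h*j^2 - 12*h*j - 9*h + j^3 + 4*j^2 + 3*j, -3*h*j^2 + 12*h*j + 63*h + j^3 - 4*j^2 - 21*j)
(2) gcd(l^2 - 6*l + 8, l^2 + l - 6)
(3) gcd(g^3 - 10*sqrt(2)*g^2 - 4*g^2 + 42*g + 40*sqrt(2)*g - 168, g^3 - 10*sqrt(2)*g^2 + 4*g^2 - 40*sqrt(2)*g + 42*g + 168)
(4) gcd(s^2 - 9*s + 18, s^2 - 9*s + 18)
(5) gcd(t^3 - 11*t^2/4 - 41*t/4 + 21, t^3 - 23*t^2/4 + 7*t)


(1) = 3*h*j + 9*h - j^2 - 3*j
(2) = gcd((l - 4)*(l - 2), (l - 2)*(l + 3)) = l - 2
(3) = gcd((g - 4)*(g - 7*sqrt(2))*(g - 3*sqrt(2)), (g + 4)*(g - 7*sqrt(2))*(g - 3*sqrt(2))) = g^2 - 10*sqrt(2)*g + 42
(4) = s^2 - 9*s + 18
(5) = t^2 - 23*t/4 + 7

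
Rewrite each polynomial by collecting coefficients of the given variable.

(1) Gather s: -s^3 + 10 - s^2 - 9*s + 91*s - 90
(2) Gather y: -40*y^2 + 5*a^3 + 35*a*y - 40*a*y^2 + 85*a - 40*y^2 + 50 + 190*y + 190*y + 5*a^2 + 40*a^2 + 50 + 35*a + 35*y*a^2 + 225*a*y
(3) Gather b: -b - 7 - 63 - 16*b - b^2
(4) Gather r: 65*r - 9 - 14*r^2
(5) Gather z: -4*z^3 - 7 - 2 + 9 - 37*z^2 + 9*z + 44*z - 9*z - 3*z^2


(1) = -s^3 - s^2 + 82*s - 80
(2) = 5*a^3 + 45*a^2 + 120*a + y^2*(-40*a - 80) + y*(35*a^2 + 260*a + 380) + 100
(3) = -b^2 - 17*b - 70
(4) = -14*r^2 + 65*r - 9
(5) = -4*z^3 - 40*z^2 + 44*z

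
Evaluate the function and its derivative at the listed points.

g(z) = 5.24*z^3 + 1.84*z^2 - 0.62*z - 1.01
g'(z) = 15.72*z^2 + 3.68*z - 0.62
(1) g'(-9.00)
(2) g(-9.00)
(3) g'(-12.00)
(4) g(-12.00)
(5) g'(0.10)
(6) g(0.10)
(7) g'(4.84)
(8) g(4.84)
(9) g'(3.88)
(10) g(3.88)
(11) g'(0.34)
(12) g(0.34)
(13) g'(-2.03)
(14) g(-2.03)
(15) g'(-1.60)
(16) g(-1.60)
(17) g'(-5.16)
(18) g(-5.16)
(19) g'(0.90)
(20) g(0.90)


(1) = 1239.58
(2) = -3666.35
(3) = 2218.90
(4) = -8783.33
(5) = -0.09
(6) = -1.05
(7) = 385.44
(8) = 633.20
(9) = 250.31
(10) = 330.36
(11) = 2.45
(12) = -0.80
(13) = 56.69
(14) = -36.00
(15) = 33.74
(16) = -16.77
(17) = 398.95
(18) = -668.73
(19) = 15.43
(20) = 3.74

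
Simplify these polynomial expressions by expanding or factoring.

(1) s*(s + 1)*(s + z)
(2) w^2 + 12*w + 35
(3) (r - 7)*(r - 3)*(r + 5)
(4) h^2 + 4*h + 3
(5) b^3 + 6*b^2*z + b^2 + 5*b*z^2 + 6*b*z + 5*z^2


(1) = s^3 + s^2*z + s^2 + s*z
(2) = (w + 5)*(w + 7)
(3) = r^3 - 5*r^2 - 29*r + 105
(4) = (h + 1)*(h + 3)
(5) = (b + 1)*(b + z)*(b + 5*z)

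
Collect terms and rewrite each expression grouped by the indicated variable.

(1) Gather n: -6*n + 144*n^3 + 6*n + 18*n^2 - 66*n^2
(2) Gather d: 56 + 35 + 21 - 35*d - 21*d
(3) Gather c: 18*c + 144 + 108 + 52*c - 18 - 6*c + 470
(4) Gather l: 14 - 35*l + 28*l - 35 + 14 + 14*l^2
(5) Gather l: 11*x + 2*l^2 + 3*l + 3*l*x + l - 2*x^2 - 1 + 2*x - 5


(1) = 144*n^3 - 48*n^2
(2) = 112 - 56*d
(3) = 64*c + 704
(4) = 14*l^2 - 7*l - 7
(5) = 2*l^2 + l*(3*x + 4) - 2*x^2 + 13*x - 6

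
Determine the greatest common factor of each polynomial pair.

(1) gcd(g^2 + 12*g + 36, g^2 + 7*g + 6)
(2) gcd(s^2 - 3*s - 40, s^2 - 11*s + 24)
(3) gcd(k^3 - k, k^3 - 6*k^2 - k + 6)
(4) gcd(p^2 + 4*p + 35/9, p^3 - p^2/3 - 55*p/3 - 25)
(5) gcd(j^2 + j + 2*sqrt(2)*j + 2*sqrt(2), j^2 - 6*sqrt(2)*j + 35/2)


(1) = gcd((g + 6)^2, (g + 1)*(g + 6)) = g + 6
(2) = gcd((s - 8)*(s + 5), (s - 8)*(s - 3)) = s - 8
(3) = k^2 - 1
(4) = gcd((p + 5/3)*(p + 7/3), (p - 5)*(p + 5/3)*(p + 3)) = p + 5/3
(5) = 1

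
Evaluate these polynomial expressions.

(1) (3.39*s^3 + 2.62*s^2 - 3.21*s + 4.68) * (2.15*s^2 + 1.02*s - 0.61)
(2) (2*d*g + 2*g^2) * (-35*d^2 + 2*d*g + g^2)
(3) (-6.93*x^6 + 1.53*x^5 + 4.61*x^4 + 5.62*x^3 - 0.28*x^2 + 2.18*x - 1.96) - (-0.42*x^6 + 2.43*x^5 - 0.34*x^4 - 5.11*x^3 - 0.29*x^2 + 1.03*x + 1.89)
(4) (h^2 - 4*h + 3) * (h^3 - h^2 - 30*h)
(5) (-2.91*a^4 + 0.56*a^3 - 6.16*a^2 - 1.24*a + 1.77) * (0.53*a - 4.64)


(1) = 7.2885*s^5 + 9.0908*s^4 - 6.297*s^3 + 5.1896*s^2 + 6.7317*s - 2.8548
(2) = -70*d^3*g - 66*d^2*g^2 + 6*d*g^3 + 2*g^4
(3) = -6.51*x^6 - 0.9*x^5 + 4.95*x^4 + 10.73*x^3 + 0.01*x^2 + 1.15*x - 3.85
(4) = h^5 - 5*h^4 - 23*h^3 + 117*h^2 - 90*h
(5) = -1.5423*a^5 + 13.7992*a^4 - 5.8632*a^3 + 27.9252*a^2 + 6.6917*a - 8.2128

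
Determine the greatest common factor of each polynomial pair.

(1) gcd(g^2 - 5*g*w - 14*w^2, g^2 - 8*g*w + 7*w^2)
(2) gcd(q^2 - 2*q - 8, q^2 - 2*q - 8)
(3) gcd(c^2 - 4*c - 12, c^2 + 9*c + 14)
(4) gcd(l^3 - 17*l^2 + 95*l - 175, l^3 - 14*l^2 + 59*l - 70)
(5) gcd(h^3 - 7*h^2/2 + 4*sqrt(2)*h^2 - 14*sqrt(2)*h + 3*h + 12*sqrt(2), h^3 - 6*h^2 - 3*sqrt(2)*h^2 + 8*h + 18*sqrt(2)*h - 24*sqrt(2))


(1) = gcd((g - 7*w)*(g + 2*w), (g - 7*w)*(g - w)) = -g + 7*w
(2) = q^2 - 2*q - 8
(3) = gcd((c - 6)*(c + 2), (c + 2)*(c + 7)) = c + 2
(4) = gcd((l - 7)*(l - 5)^2, (l - 7)*(l - 5)*(l - 2)) = l^2 - 12*l + 35
(5) = gcd((h - 2)*(h - 3/2)*(h + 4*sqrt(2)), (h - 4)*(h - 2)*(h - 3*sqrt(2))) = h - 2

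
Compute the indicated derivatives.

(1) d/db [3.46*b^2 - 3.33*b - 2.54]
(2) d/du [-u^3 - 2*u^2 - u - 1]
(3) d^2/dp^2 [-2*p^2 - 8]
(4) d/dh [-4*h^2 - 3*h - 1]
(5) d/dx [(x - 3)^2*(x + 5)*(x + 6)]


(1) = 6.92*b - 3.33
(2) = -3*u^2 - 4*u - 1
(3) = -4
(4) = -8*h - 3
(5) = 4*x^3 + 15*x^2 - 54*x - 81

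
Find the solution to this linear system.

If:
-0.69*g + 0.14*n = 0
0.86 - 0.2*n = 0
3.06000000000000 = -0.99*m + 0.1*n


Then:
g = 0.87
m = -2.66
n = 4.30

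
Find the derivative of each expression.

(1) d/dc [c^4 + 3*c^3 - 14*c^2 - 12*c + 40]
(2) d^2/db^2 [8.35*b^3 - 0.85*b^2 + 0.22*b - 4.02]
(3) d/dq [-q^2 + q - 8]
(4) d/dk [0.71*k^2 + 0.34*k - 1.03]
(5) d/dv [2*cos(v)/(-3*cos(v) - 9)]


(1) = 4*c^3 + 9*c^2 - 28*c - 12
(2) = 50.1*b - 1.7
(3) = 1 - 2*q
(4) = 1.42*k + 0.34
(5) = 2*sin(v)/(cos(v) + 3)^2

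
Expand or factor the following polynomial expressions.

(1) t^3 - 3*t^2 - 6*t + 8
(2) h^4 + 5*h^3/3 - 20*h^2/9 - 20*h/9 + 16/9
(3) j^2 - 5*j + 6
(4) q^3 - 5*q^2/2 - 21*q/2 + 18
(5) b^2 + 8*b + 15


(1) = (t - 4)*(t - 1)*(t + 2)
(2) = (h - 1)*(h - 2/3)*(h + 4/3)*(h + 2)
(3) = (j - 3)*(j - 2)
(4) = (q - 4)*(q - 3/2)*(q + 3)
(5) = (b + 3)*(b + 5)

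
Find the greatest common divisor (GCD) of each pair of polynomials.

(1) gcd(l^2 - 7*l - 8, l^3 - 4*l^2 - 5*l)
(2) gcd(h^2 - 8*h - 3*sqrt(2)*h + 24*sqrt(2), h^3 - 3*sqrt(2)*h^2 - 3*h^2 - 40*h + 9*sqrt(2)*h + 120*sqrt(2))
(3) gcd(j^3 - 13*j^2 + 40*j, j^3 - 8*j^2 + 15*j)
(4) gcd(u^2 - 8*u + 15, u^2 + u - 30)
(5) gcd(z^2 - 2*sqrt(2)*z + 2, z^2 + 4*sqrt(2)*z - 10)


(1) = l + 1
(2) = h^2 + h*(-8 - 3*sqrt(2)) + 24*sqrt(2)
(3) = gcd(j*(j - 8)*(j - 5), j*(j - 5)*(j - 3)) = j^2 - 5*j
(4) = u - 5
(5) = z - sqrt(2)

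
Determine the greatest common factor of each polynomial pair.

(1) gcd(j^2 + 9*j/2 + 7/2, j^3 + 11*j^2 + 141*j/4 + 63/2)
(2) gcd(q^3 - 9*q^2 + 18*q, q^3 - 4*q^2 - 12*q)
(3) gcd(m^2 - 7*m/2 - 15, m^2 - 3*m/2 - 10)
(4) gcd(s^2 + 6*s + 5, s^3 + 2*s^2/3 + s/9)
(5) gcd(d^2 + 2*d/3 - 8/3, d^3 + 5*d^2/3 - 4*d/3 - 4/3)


(1) = j + 7/2
(2) = gcd(q*(q - 6)*(q - 3), q*(q - 6)*(q + 2)) = q^2 - 6*q
(3) = gcd((m - 6)*(m + 5/2), (m - 4)*(m + 5/2)) = m + 5/2
(4) = gcd((s + 1)*(s + 5), s*(s + 1/3)^2) = 1
(5) = d + 2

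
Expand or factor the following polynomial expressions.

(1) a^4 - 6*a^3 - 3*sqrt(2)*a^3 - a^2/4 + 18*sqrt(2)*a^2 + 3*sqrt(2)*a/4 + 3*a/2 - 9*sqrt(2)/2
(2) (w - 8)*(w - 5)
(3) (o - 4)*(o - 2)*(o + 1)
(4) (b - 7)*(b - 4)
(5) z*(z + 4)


(1) = (a - 6)*(a - 1/2)*(a + 1/2)*(a - 3*sqrt(2))
(2) = w^2 - 13*w + 40
(3) = o^3 - 5*o^2 + 2*o + 8
(4) = b^2 - 11*b + 28
(5) = z^2 + 4*z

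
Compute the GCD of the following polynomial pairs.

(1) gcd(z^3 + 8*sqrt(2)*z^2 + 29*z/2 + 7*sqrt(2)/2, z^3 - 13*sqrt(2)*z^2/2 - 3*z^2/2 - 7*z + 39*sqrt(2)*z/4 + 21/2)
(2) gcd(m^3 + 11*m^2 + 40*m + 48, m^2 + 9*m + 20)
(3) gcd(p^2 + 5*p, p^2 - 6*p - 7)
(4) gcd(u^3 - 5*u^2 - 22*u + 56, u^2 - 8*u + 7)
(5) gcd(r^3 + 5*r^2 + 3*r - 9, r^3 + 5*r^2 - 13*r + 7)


(1) = gcd((z + sqrt(2)/2)^2*(z + 7*sqrt(2)), (z - 3/2)*(z - 7*sqrt(2))*(z + sqrt(2)/2)) = z + sqrt(2)/2
(2) = m + 4
(3) = 1
(4) = u - 7
(5) = gcd((r - 1)*(r + 3)^2, (r - 1)^2*(r + 7)) = r - 1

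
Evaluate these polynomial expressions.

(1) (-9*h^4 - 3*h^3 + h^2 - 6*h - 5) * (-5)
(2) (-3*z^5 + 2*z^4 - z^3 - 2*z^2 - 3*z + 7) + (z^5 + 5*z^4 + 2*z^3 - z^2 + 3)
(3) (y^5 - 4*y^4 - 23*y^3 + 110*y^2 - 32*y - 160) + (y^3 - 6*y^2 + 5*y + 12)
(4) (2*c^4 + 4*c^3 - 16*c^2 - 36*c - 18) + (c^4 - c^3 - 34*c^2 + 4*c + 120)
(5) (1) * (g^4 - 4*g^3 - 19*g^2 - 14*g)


(1) = 45*h^4 + 15*h^3 - 5*h^2 + 30*h + 25
(2) = -2*z^5 + 7*z^4 + z^3 - 3*z^2 - 3*z + 10
(3) = y^5 - 4*y^4 - 22*y^3 + 104*y^2 - 27*y - 148
(4) = 3*c^4 + 3*c^3 - 50*c^2 - 32*c + 102
(5) = g^4 - 4*g^3 - 19*g^2 - 14*g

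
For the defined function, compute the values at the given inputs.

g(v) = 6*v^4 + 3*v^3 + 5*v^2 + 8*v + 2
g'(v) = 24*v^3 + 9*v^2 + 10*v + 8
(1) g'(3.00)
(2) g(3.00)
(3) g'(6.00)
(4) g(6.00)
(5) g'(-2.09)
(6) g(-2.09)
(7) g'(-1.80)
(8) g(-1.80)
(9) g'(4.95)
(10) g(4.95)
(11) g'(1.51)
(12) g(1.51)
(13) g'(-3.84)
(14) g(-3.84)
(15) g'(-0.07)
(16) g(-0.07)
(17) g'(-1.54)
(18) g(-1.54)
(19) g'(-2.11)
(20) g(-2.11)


(1) = 767.00
(2) = 638.00
(3) = 5576.00
(4) = 8654.00
(5) = -192.69
(6) = 94.21
(7) = -120.81
(8) = 49.29
(9) = 3188.92
(10) = 4130.21
(11) = 126.25
(12) = 67.00
(13) = -1256.64
(14) = 1179.74
(15) = 7.34
(16) = 1.46
(17) = -73.71
(18) = 24.33
(19) = -198.49
(20) = 98.13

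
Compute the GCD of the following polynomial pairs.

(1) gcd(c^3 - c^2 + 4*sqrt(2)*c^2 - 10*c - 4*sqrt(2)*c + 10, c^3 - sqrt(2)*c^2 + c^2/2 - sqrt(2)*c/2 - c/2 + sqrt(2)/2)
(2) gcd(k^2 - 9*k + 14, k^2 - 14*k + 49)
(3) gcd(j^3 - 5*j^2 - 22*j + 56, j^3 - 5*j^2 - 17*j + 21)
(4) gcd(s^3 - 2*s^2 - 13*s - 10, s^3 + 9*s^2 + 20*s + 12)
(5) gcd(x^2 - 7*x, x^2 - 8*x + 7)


(1) = c - sqrt(2)
(2) = k - 7
(3) = gcd((j - 7)*(j - 2)*(j + 4), (j - 7)*(j - 1)*(j + 3)) = j - 7
(4) = s^2 + 3*s + 2
(5) = x - 7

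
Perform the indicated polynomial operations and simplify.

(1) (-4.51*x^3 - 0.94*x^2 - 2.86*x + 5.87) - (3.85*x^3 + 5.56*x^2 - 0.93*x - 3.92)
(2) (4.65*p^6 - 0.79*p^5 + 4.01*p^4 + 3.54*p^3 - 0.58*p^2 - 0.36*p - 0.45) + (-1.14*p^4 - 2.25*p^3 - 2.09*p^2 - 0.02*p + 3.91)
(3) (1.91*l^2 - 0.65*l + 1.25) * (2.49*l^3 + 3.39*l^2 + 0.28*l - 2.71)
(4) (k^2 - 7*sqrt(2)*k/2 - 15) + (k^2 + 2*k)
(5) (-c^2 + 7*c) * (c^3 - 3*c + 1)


(1) = -8.36*x^3 - 6.5*x^2 - 1.93*x + 9.79
(2) = 4.65*p^6 - 0.79*p^5 + 2.87*p^4 + 1.29*p^3 - 2.67*p^2 - 0.38*p + 3.46
(3) = 4.7559*l^5 + 4.8564*l^4 + 1.4438*l^3 - 1.1206*l^2 + 2.1115*l - 3.3875
(4) = 2*k^2 - 7*sqrt(2)*k/2 + 2*k - 15
(5) = -c^5 + 7*c^4 + 3*c^3 - 22*c^2 + 7*c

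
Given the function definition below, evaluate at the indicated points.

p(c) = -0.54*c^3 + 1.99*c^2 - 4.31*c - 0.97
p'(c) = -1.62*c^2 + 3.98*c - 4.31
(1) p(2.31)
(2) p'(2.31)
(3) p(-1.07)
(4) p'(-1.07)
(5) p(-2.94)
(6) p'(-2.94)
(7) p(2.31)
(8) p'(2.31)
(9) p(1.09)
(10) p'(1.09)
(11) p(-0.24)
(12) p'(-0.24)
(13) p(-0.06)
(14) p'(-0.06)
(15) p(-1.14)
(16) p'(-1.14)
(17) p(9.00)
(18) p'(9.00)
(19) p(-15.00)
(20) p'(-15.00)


(1) = -6.96
(2) = -3.76
(3) = 6.58
(4) = -10.42
(5) = 42.62
(6) = -30.01
(7) = -6.96
(8) = -3.76
(9) = -4.00
(10) = -1.90
(11) = 0.19
(12) = -5.36
(13) = -0.70
(14) = -4.55
(15) = 7.33
(16) = -10.95
(17) = -272.23
(18) = -99.71
(19) = 2333.93
(20) = -428.51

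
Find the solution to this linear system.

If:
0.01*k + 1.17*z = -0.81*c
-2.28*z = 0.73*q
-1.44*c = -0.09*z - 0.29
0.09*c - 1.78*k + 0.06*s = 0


Then:
c = 0.0625*z + 0.201388888888889
k = -122.0625*z - 16.3125
q = -3.12328767123288*z
s = -3621.28125*z - 484.239583333333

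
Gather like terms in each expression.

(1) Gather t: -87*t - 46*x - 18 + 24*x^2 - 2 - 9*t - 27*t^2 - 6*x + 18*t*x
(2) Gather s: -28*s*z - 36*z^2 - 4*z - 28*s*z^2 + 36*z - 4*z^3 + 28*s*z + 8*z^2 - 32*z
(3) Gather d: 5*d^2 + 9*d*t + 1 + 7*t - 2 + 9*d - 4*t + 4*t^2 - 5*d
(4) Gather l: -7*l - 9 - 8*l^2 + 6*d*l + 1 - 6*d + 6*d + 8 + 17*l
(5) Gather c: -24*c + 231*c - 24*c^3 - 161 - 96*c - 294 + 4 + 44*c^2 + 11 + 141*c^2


(1) = -27*t^2 + t*(18*x - 96) + 24*x^2 - 52*x - 20
(2) = -28*s*z^2 - 4*z^3 - 28*z^2
(3) = 5*d^2 + d*(9*t + 4) + 4*t^2 + 3*t - 1
(4) = -8*l^2 + l*(6*d + 10)
(5) = -24*c^3 + 185*c^2 + 111*c - 440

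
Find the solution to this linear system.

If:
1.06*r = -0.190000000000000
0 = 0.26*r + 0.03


Then:
No Solution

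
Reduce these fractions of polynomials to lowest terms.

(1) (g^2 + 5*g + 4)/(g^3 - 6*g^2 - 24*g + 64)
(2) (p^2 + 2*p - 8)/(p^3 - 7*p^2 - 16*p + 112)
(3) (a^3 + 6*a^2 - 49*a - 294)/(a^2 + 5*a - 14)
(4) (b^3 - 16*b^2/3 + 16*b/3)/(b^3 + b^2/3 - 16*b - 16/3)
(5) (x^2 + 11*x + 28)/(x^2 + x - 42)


(1) = (g + 1)/(g^2 - 10*g + 16)
(2) = (p - 2)/(p^2 - 11*p + 28)
(3) = (a^2 - a - 42)/(a - 2)
(4) = (3*b^2 - 4*b)/(3*b^2 + 13*b + 4)
(5) = (x + 4)/(x - 6)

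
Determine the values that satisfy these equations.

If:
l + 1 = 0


Then:
l = -1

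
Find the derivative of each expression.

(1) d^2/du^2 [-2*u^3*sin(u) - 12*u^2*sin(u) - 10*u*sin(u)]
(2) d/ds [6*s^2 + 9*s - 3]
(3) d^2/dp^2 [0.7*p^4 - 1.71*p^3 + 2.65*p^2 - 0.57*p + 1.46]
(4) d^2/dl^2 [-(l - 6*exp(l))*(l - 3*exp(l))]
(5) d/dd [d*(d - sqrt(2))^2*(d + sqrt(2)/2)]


(1) = 2*u^3*sin(u) - 12*sqrt(2)*u^2*cos(u + pi/4) - 2*u*sin(u) - 48*u*cos(u) - 24*sin(u) - 20*cos(u)
(2) = 12*s + 9
(3) = 8.4*p^2 - 10.26*p + 5.3
(4) = 9*l*exp(l) - 72*exp(2*l) + 18*exp(l) - 2
(5) = 4*d^3 - 9*sqrt(2)*d^2/2 + sqrt(2)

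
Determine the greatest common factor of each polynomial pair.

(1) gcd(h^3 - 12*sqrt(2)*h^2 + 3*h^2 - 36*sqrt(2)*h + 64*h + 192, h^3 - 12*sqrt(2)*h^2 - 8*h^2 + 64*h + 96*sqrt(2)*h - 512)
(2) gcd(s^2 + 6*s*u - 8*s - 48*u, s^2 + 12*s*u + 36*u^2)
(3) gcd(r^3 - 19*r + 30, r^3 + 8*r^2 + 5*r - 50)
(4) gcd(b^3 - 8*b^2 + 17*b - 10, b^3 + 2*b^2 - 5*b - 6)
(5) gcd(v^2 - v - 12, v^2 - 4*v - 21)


(1) = h^2 - 12*sqrt(2)*h + 64
(2) = gcd((s - 8)*(s + 6*u), (s + 6*u)^2) = s + 6*u
(3) = r^2 + 3*r - 10
(4) = b - 2
(5) = v + 3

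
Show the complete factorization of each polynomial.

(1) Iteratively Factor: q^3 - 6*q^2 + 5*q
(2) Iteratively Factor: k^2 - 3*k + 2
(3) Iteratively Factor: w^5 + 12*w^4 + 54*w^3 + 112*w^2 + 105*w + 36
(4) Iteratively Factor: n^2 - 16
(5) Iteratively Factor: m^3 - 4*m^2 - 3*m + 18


(1) = (q - 5)*(q^2 - q) = q*(q - 5)*(q - 1)
(2) = (k - 2)*(k - 1)
(3) = (w + 1)*(w^4 + 11*w^3 + 43*w^2 + 69*w + 36) = (w + 1)*(w + 3)*(w^3 + 8*w^2 + 19*w + 12) = (w + 1)*(w + 3)*(w + 4)*(w^2 + 4*w + 3) = (w + 1)^2*(w + 3)*(w + 4)*(w + 3)
(4) = (n - 4)*(n + 4)
(5) = (m - 3)*(m^2 - m - 6) = (m - 3)*(m + 2)*(m - 3)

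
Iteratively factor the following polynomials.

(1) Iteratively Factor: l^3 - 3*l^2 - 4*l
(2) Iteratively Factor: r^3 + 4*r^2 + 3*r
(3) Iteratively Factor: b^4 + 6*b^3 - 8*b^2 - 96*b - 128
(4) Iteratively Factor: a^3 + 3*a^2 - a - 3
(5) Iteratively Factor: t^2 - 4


(1) = (l - 4)*(l^2 + l) = (l - 4)*(l + 1)*(l)
(2) = (r)*(r^2 + 4*r + 3) = r*(r + 3)*(r + 1)
(3) = (b + 2)*(b^3 + 4*b^2 - 16*b - 64) = (b - 4)*(b + 2)*(b^2 + 8*b + 16) = (b - 4)*(b + 2)*(b + 4)*(b + 4)
(4) = (a + 3)*(a^2 - 1) = (a + 1)*(a + 3)*(a - 1)
(5) = (t + 2)*(t - 2)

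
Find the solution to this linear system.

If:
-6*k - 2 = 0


Then:
k = -1/3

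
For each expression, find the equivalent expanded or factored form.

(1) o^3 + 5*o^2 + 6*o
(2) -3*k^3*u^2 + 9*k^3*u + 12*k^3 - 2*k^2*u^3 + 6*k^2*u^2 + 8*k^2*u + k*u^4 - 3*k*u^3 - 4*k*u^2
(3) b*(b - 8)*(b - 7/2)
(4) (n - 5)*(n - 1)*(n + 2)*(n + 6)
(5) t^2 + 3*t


(1) = o*(o + 2)*(o + 3)
(2) = (-3*k + u)*(k + u)*(u - 4)*(k*u + k)
(3) = b^3 - 23*b^2/2 + 28*b
(4) = n^4 + 2*n^3 - 31*n^2 - 32*n + 60
(5) = t*(t + 3)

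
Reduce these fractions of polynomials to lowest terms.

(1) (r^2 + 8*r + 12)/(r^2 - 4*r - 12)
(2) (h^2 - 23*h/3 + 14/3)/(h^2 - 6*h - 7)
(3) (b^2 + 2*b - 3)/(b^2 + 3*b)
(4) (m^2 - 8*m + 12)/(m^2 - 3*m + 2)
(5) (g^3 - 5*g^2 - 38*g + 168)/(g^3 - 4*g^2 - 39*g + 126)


(1) = (r + 6)/(r - 6)
(2) = (3*h - 2)/(3*h + 3)
(3) = (b - 1)/b
(4) = (m - 6)/(m - 1)
(5) = (g - 4)/(g - 3)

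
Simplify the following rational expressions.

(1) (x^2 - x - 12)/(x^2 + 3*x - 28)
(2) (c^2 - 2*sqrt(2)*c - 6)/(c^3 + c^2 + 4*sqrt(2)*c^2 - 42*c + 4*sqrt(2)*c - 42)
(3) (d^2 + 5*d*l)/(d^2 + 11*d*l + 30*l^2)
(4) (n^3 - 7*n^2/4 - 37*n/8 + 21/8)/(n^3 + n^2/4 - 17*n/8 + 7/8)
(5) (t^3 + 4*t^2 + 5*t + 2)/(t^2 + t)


(1) = (x + 3)/(x + 7)
(2) = (c + sqrt(2))/(c^2 + c*(1 + 7*sqrt(2)) + 7*sqrt(2))
(3) = d/(d + 6*l)
(4) = (n - 3)/(n - 1)
(5) = (t^2 + 3*t + 2)/t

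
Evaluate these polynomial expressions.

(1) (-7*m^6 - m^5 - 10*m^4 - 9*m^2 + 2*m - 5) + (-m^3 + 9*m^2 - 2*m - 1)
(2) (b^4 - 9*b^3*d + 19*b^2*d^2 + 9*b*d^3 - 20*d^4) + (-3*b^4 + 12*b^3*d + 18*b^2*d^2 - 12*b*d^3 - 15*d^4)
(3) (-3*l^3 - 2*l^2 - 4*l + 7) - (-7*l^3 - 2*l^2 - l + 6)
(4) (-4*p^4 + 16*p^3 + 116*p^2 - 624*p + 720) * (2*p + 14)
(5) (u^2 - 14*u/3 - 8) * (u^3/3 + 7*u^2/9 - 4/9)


(1) = -7*m^6 - m^5 - 10*m^4 - m^3 - 6
(2) = -2*b^4 + 3*b^3*d + 37*b^2*d^2 - 3*b*d^3 - 35*d^4
(3) = 4*l^3 - 3*l + 1
(4) = -8*p^5 - 24*p^4 + 456*p^3 + 376*p^2 - 7296*p + 10080
(5) = u^5/3 - 7*u^4/9 - 170*u^3/27 - 20*u^2/3 + 56*u/27 + 32/9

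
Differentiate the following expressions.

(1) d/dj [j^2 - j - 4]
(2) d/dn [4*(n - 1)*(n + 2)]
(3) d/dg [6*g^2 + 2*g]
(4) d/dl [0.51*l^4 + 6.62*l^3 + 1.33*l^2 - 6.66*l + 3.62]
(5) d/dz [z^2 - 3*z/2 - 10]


(1) = 2*j - 1
(2) = 8*n + 4
(3) = 12*g + 2
(4) = 2.04*l^3 + 19.86*l^2 + 2.66*l - 6.66
(5) = 2*z - 3/2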